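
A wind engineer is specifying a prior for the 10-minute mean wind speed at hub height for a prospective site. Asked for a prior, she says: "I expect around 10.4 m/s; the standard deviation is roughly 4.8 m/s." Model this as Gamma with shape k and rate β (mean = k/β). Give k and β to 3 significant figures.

For Gamma(k, rate β): mean = k/β, variance = k/β², so CV = 1/√k.
CV = SD/mean = 4.8/10.4 = 0.4615, hence k = 1/CV² = 4.69.
Then β = k/mean = 4.69/10.4 = 0.451.

k ≈ 4.69, β ≈ 0.451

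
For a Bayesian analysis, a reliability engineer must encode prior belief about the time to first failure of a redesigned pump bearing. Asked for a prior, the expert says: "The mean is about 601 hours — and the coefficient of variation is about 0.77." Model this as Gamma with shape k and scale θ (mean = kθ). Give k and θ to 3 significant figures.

For Gamma(k, scale θ): mean = kθ, variance = kθ², so CV = 1/√k.
CV = 0.77, hence k = 1/CV² = 1.69.
Then θ = mean/k = 601/1.69 = 356.

k ≈ 1.69, θ ≈ 356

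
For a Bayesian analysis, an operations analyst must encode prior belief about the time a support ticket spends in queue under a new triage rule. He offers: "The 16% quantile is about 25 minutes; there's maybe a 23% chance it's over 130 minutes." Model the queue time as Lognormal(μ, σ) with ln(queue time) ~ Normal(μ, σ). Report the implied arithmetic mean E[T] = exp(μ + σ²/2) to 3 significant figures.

E[T] ≈ 101 minutes

If T ~ Lognormal(μ,σ) then ln T ~ Normal(μ,σ), so the p-quantile of ln T is μ + z_p·σ.
ln(25) = 3.219 and ln(130) = 4.868; z_{0.16} = -0.9945, z_{0.77} = 0.7388.
σ = (4.868 − 3.219)/(0.7388 − (-0.9945)) = 0.951.
μ = 3.219 − (-0.9945)·0.951 = 4.165.
E[T] = exp(μ + σ²/2) = exp(4.165 + 0.4524) = 101 minutes.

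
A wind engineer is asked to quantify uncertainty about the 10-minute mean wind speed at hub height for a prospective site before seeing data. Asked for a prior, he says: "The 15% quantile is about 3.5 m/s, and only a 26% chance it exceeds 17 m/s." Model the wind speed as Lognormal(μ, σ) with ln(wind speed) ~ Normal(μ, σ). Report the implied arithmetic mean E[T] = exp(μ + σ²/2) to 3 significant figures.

E[T] ≈ 14.4 m/s

If T ~ Lognormal(μ,σ) then ln T ~ Normal(μ,σ), so the p-quantile of ln T is μ + z_p·σ.
ln(3.5) = 1.253 and ln(17) = 2.833; z_{0.15} = -1.036, z_{0.74} = 0.6433.
σ = (2.833 − 1.253)/(0.6433 − (-1.036)) = 0.941.
μ = 1.253 − (-1.036)·0.941 = 2.228.
E[T] = exp(μ + σ²/2) = exp(2.228 + 0.4426) = 14.4 m/s.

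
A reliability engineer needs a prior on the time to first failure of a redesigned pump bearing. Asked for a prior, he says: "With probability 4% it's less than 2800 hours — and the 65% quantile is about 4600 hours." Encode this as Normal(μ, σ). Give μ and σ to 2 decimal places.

μ = 4275.29, σ = 842.69

For Normal(μ,σ), the p-quantile is μ + z_p·σ. Here z_{0.04} = -1.751, z_{0.65} = 0.3853.
So 2800 = μ − 1.751σ and 4600 = μ + 0.3853σ.
Subtracting: σ = (4600 − 2800)/(0.3853 − (-1.751)) = 842.69.
Then μ = 2800 − (-1.751)·842.69 = 4275.29.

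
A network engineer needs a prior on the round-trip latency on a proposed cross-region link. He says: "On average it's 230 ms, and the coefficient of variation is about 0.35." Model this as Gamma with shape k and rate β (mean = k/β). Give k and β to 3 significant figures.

For Gamma(k, rate β): mean = k/β, variance = k/β², so CV = 1/√k.
CV = 0.35, hence k = 1/CV² = 8.16.
Then β = k/mean = 8.16/230 = 0.0355.

k ≈ 8.16, β ≈ 0.0355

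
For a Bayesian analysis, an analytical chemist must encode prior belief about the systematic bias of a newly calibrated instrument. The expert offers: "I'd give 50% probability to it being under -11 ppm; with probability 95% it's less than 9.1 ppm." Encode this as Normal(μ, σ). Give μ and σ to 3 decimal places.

For Normal(μ,σ), the p-quantile is μ + z_p·σ. Here z_{0.5} = 0, z_{0.95} = 1.645.
So -11 = μ + 0σ and 9.1 = μ + 1.645σ.
Subtracting: σ = (9.1 − -11)/(1.645 − (0)) = 12.220.
Then μ = -11 − (0)·12.220 = -11.000.

μ = -11.000, σ = 12.220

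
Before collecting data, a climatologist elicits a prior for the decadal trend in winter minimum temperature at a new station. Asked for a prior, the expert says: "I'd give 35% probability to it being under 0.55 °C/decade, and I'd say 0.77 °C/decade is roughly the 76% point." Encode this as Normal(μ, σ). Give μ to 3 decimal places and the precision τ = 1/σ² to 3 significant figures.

For Normal(μ,σ), the p-quantile is μ + z_p·σ. Here z_{0.35} = -0.3853, z_{0.76} = 0.7063.
So 0.55 = μ − 0.3853σ and 0.77 = μ + 0.7063σ.
Subtracting: σ = (0.77 − 0.55)/(0.7063 − (-0.3853)) = 0.202.
Then μ = 0.55 − (-0.3853)·0.202 = 0.628.
Precision τ = 1/σ² = 1/0.2015² = 24.6.

μ = 0.628, τ = 24.6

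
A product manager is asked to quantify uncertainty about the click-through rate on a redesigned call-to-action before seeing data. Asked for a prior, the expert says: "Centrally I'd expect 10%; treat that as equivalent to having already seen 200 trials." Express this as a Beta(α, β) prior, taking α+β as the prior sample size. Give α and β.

α = 20, β = 180

Under the effective-sample-size interpretation, Beta(α, β) has prior mean α/(α+β) and prior sample size α+β.
So α+β = 200 and α/(α+β) = 0.1, giving α = 0.1·200 = 20 and β = 200 − 20 = 180.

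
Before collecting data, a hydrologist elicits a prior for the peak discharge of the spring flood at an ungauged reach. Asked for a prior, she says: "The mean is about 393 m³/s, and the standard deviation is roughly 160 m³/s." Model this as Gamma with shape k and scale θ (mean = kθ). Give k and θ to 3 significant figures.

k ≈ 6.03, θ ≈ 65.1

For Gamma(k, scale θ): mean = kθ, variance = kθ², so CV = 1/√k.
CV = SD/mean = 160/393 = 0.4071, hence k = 1/CV² = 6.03.
Then θ = mean/k = 393/6.03 = 65.1.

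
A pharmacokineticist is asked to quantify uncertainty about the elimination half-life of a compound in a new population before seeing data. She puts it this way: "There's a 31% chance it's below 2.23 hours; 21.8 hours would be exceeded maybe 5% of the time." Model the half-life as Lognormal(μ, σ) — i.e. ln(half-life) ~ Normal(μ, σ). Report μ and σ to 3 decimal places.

μ ≈ 1.330, σ ≈ 1.065

If T ~ Lognormal(μ,σ) then ln T ~ Normal(μ,σ), so the p-quantile of ln T is μ + z_p·σ.
ln(2.23) = 0.802 and ln(21.8) = 3.082; z_{0.31} = -0.4959, z_{0.95} = 1.645.
σ = (3.082 − 0.802)/(1.645 − (-0.4959)) = 1.065.
μ = 0.802 − (-0.4959)·1.065 = 1.330.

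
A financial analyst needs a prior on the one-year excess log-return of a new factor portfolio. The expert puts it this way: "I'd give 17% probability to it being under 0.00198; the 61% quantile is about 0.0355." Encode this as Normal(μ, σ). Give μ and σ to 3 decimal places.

For Normal(μ,σ), the p-quantile is μ + z_p·σ. Here z_{0.17} = -0.9542, z_{0.61} = 0.2793.
So 0.00198 = μ − 0.9542σ and 0.0355 = μ + 0.2793σ.
Subtracting: σ = (0.0355 − 0.00198)/(0.2793 − (-0.9542)) = 0.027.
Then μ = 0.00198 − (-0.9542)·0.027 = 0.028.

μ = 0.028, σ = 0.027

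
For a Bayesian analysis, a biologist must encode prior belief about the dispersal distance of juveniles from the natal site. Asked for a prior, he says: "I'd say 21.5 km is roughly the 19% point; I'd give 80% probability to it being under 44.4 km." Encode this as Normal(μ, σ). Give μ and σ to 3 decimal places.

For Normal(μ,σ), the p-quantile is μ + z_p·σ. Here z_{0.19} = -0.8779, z_{0.8} = 0.8416.
So 21.5 = μ − 0.8779σ and 44.4 = μ + 0.8416σ.
Subtracting: σ = (44.4 − 21.5)/(0.8416 − (-0.8779)) = 13.318.
Then μ = 21.5 − (-0.8779)·13.318 = 33.192.

μ = 33.192, σ = 13.318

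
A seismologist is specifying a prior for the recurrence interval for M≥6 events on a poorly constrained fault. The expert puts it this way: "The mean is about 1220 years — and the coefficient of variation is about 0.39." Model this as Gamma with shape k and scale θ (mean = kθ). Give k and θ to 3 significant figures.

k ≈ 6.57, θ ≈ 186

For Gamma(k, scale θ): mean = kθ, variance = kθ², so CV = 1/√k.
CV = 0.39, hence k = 1/CV² = 6.57.
Then θ = mean/k = 1220/6.57 = 186.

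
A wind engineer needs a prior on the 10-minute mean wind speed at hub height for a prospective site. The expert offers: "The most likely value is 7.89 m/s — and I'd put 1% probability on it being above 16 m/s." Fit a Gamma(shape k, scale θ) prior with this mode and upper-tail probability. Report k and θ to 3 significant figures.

k ≈ 10.8, θ ≈ 0.805

Gamma(k,θ) with k>1 has mode (k−1)θ, so θ = 7.89/(k−1).
Need P(X < 16) = 0.99 with θ tied to k this way. Start at k = 2, θ = 7.89: P(X<16) ≈ 0.601.
Too low — raise k to concentrate. Iterating converges to k ≈ 10.8.
Then θ = 7.89/(10.8−1) ≈ 0.805.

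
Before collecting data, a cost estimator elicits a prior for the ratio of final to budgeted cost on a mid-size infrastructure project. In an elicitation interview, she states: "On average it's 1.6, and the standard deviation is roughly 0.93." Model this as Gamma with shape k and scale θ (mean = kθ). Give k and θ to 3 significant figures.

For Gamma(k, scale θ): mean = kθ, variance = kθ², so CV = 1/√k.
CV = SD/mean = 0.93/1.6 = 0.5813, hence k = 1/CV² = 2.96.
Then θ = mean/k = 1.6/2.96 = 0.541.

k ≈ 2.96, θ ≈ 0.541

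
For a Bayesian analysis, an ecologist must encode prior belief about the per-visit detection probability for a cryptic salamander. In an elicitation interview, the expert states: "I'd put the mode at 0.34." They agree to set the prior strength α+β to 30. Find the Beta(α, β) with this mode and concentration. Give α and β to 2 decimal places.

For α,β > 1 the Beta mode is (α−1)/(α+β−2). With α+β = 30, the mode is (α−1)/28.
Set (α−1)/28 = 0.34 → α = 1 + 0.34·28 = 10.52.
β = 30 − α = 19.48.

α = 10.52, β = 19.48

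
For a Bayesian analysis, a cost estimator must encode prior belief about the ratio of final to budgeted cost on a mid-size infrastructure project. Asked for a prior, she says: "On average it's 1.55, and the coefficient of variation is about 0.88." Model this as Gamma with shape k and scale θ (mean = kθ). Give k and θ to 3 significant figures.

k ≈ 1.29, θ ≈ 1.2

For Gamma(k, scale θ): mean = kθ, variance = kθ², so CV = 1/√k.
CV = 0.88, hence k = 1/CV² = 1.29.
Then θ = mean/k = 1.55/1.29 = 1.2.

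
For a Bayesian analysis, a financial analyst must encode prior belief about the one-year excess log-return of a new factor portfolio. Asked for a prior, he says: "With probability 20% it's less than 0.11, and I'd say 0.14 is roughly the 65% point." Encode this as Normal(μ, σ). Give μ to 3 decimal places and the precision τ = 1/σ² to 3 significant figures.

μ = 0.131, τ = 1670

The p-quantile of Normal(μ,σ) is μ + z_p·σ, with z_{0.2} = -0.8416 and z_{0.65} = 0.3853.
Eliminate σ: μ = (z₂·x₁ − z₁·x₂)/(z₂ − z₁) = (0.3853·0.11 − (-0.8416)·0.14)/1.227 = 0.131.
Then σ = (x₂ − x₁)/(z₂ − z₁) = (0.14 − 0.11)/1.227 = 0.024.
Precision τ = 1/σ² = 1/0.02445² = 1670.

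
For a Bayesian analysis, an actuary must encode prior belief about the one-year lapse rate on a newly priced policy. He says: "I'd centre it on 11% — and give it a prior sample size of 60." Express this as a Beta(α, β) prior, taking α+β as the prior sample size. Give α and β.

Under the effective-sample-size interpretation, Beta(α, β) has prior mean α/(α+β) and prior sample size α+β.
So α+β = 60 and α/(α+β) = 0.11, giving α = 0.11·60 = 6.6 and β = 60 − 6.6 = 53.4.

α = 6.6, β = 53.4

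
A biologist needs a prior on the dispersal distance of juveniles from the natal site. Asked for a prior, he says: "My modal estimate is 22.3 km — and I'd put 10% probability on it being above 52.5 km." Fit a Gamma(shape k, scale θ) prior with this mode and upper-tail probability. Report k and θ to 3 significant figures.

Gamma(k,θ) with k>1 has mode (k−1)θ, so θ = 22.3/(k−1).
Need P(X < 52.5) = 0.9 with θ tied to k this way. Start at k = 2, θ = 22.3: P(X<52.5) ≈ 0.681.
Too low — raise k to concentrate. Iterating converges to k ≈ 3.62.
Then θ = 22.3/(3.62−1) ≈ 8.5.

k ≈ 3.62, θ ≈ 8.5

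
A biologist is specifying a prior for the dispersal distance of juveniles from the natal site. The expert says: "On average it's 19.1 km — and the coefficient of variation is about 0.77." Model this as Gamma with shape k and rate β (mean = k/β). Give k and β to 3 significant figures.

For Gamma(k, rate β): mean = k/β, variance = k/β², so CV = 1/√k.
CV = 0.77, hence k = 1/CV² = 1.69.
Then β = k/mean = 1.69/19.1 = 0.0883.

k ≈ 1.69, β ≈ 0.0883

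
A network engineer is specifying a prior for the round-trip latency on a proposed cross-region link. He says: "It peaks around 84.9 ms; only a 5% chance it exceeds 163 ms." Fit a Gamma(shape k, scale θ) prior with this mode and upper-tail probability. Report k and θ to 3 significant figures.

Gamma(k,θ) with k>1 has mode (k−1)θ, so θ = 84.9/(k−1).
Need P(X < 163) = 0.95 with θ tied to k this way. Start at k = 2, θ = 84.9: P(X<163) ≈ 0.572.
Too low — raise k to concentrate. Iterating converges to k ≈ 7.53.
Then θ = 84.9/(7.53−1) ≈ 13.

k ≈ 7.53, θ ≈ 13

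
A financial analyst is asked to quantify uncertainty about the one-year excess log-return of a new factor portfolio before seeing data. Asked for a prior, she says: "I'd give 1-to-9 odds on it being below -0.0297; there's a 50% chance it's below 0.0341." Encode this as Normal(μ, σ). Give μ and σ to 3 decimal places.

For Normal(μ,σ), the p-quantile is μ + z_p·σ. Here z_{0.1} = -1.282, z_{0.5} = 0.
So -0.0297 = μ − 1.282σ and 0.0341 = μ + 0σ.
Subtracting: σ = (0.0341 − -0.0297)/(0 − (-1.282)) = 0.050.
Then μ = -0.0297 − (-1.282)·0.050 = 0.034.

μ = 0.034, σ = 0.050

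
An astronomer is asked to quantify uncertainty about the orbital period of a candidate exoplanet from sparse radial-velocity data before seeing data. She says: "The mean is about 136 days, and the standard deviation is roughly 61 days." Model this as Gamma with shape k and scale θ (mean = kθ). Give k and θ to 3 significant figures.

For Gamma(k, scale θ): mean = kθ, variance = kθ², so CV = 1/√k.
CV = SD/mean = 61/136 = 0.4485, hence k = 1/CV² = 4.97.
Then θ = mean/k = 136/4.97 = 27.4.

k ≈ 4.97, θ ≈ 27.4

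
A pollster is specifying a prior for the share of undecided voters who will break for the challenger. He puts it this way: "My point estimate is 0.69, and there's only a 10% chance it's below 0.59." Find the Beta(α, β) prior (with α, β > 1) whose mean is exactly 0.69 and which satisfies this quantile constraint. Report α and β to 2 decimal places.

α ≈ 25.04, β ≈ 11.25

With mean 0.69 fixed, write α = 0.69s, β = 0.31s where s = α+β.
Need P(θ < 0.59) = 0.1 under Beta(0.69s, 0.31s). Normal approximation: (q−m)/√(m(1−m)/s) ≈ z_{0.1} = -1.28, so s ≈ 0.69·0.31·(-1.28)²/(0.59−0.69)² = 35.1.
At s = 35.1: P(θ<0.59) ≈ 0.103. Adjusting to match 0.1 gives s ≈ 36.29.
So α = 0.69·36.29 ≈ 25.04, β = 0.31·36.29 ≈ 11.25.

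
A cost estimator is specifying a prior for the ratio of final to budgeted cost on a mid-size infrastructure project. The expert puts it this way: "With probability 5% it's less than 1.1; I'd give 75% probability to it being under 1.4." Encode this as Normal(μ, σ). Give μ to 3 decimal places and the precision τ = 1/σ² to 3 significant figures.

μ = 1.313, τ = 59.8

For Normal(μ,σ), the p-quantile is μ + z_p·σ. Here z_{0.05} = -1.645, z_{0.75} = 0.6745.
So 1.1 = μ − 1.645σ and 1.4 = μ + 0.6745σ.
Subtracting: σ = (1.4 − 1.1)/(0.6745 − (-1.645)) = 0.129.
Then μ = 1.1 − (-1.645)·0.129 = 1.313.
Precision τ = 1/σ² = 1/0.1293² = 59.8.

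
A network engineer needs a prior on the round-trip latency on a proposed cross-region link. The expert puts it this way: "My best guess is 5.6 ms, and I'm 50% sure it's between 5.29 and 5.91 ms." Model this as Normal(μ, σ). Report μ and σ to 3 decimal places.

A symmetric 50% interval runs μ ± z·σ with z = 0.6745.
Half-width = 0.31, so σ = 0.31/0.6745 = 0.460.
μ is the stated best guess, 5.600.

μ = 5.600, σ = 0.460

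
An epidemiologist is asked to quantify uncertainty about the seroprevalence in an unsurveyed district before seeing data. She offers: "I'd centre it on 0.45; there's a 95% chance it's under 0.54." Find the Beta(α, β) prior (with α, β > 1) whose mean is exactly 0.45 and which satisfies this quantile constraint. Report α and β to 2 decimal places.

With mean 0.45 fixed, write α = 0.45s, β = 0.55s where s = α+β.
Need P(θ < 0.54) = 0.95 under Beta(0.45s, 0.55s). Normal approximation: (q−m)/√(m(1−m)/s) ≈ z_{0.95} = 1.64, so s ≈ 0.45·0.55·(1.64)²/(0.54−0.45)² = 82.7.
At s = 82.7: P(θ<0.54) ≈ 0.950. Adjusting to match 0.95 gives s ≈ 83.08.
So α = 0.45·83.08 ≈ 37.38, β = 0.55·83.08 ≈ 45.69.

α ≈ 37.38, β ≈ 45.69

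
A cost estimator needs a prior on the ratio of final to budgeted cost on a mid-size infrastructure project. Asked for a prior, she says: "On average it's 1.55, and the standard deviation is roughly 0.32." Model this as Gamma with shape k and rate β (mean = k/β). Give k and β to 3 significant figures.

k ≈ 23.5, β ≈ 15.1

For Gamma(k, rate β): mean = k/β, variance = k/β², so CV = 1/√k.
CV = SD/mean = 0.32/1.55 = 0.2065, hence k = 1/CV² = 23.5.
Then β = k/mean = 23.5/1.55 = 15.1.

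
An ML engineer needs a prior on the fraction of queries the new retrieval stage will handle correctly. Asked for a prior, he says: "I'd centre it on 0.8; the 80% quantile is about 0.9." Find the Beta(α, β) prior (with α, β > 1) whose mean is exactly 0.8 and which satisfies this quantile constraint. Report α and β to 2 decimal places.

α ≈ 9.29, β ≈ 2.32

With mean 0.8 fixed, write α = 0.8s, β = 0.2s where s = α+β.
Need P(θ < 0.9) = 0.8 under Beta(0.8s, 0.2s). Normal approximation: (q−m)/√(m(1−m)/s) ≈ z_{0.8} = 0.842, so s ≈ 0.8·0.2·(0.842)²/(0.9−0.8)² = 11.3.
At s = 11.3: P(θ<0.9) ≈ 0.796. Adjusting to match 0.8 gives s ≈ 11.61.
So α = 0.8·11.61 ≈ 9.29, β = 0.2·11.61 ≈ 2.32.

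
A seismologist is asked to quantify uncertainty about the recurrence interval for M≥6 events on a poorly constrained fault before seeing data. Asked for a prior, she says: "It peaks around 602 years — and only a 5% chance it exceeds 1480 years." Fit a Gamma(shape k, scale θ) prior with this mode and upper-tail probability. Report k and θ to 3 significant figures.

Gamma(k,θ) with k>1 has mode (k−1)θ, so θ = 602/(k−1).
Need P(X < 1480) = 0.95 with θ tied to k this way. Start at k = 2, θ = 602: P(X<1480) ≈ 0.704.
Too low — raise k to concentrate. Iterating converges to k ≈ 4.36.
Then θ = 602/(4.36−1) ≈ 179.

k ≈ 4.36, θ ≈ 179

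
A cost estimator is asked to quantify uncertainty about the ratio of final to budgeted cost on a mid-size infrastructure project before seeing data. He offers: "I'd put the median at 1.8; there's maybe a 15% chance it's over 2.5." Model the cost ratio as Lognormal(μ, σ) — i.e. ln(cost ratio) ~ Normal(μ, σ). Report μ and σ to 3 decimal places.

If T ~ Lognormal(μ,σ) then ln T ~ Normal(μ,σ), so the p-quantile of ln T is μ + z_p·σ.
ln(1.8) = 0.5878 and ln(2.5) = 0.9163; z_{0.5} = 0, z_{0.85} = 1.036.
σ = (0.9163 − 0.5878)/(1.036 − (0)) = 0.317.
μ = 0.5878 − (0)·0.317 = 0.588.

μ ≈ 0.588, σ ≈ 0.317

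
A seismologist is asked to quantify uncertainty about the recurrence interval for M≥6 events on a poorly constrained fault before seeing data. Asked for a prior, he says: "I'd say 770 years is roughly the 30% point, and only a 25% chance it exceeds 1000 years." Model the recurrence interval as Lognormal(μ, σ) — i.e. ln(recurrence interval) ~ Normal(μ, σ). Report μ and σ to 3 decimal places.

μ ≈ 6.761, σ ≈ 0.218

If T ~ Lognormal(μ,σ) then ln T ~ Normal(μ,σ), so the p-quantile of ln T is μ + z_p·σ.
ln(770) = 6.646 and ln(1000) = 6.908; z_{0.3} = -0.5244, z_{0.75} = 0.6745.
σ = (6.908 − 6.646)/(0.6745 − (-0.5244)) = 0.218.
μ = 6.646 − (-0.5244)·0.218 = 6.761.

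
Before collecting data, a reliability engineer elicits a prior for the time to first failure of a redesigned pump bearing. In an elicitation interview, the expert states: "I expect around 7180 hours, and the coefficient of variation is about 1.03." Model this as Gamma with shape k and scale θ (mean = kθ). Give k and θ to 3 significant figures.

k ≈ 0.943, θ ≈ 7620

For Gamma(k, scale θ): mean = kθ, variance = kθ², so CV = 1/√k.
CV = 1.03, hence k = 1/CV² = 0.943.
Then θ = mean/k = 7180/0.943 = 7620.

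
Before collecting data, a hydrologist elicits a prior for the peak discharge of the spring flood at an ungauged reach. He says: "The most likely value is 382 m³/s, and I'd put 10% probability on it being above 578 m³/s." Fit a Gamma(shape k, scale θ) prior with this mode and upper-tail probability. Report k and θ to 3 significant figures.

Gamma(k,θ) with k>1 has mode (k−1)θ, so θ = 382/(k−1).
Need P(X < 578) = 0.9 with θ tied to k this way. Start at k = 2, θ = 382: P(X<578) ≈ 0.447.
Too low — raise k to concentrate. Iterating converges to k ≈ 11.9.
Then θ = 382/(11.9−1) ≈ 35.2.

k ≈ 11.9, θ ≈ 35.2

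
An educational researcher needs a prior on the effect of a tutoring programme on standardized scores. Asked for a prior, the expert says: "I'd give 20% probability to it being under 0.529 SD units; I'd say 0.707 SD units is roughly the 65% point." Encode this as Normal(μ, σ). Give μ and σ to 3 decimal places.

For Normal(μ,σ), the p-quantile is μ + z_p·σ. Here z_{0.2} = -0.8416, z_{0.65} = 0.3853.
So 0.529 = μ − 0.8416σ and 0.707 = μ + 0.3853σ.
Subtracting: σ = (0.707 − 0.529)/(0.3853 − (-0.8416)) = 0.145.
Then μ = 0.529 − (-0.8416)·0.145 = 0.651.

μ = 0.651, σ = 0.145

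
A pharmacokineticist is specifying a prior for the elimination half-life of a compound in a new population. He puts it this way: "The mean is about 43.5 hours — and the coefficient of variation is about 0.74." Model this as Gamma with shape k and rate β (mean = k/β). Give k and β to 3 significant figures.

k ≈ 1.83, β ≈ 0.042

For Gamma(k, rate β): mean = k/β, variance = k/β², so CV = 1/√k.
CV = 0.74, hence k = 1/CV² = 1.83.
Then β = k/mean = 1.83/43.5 = 0.042.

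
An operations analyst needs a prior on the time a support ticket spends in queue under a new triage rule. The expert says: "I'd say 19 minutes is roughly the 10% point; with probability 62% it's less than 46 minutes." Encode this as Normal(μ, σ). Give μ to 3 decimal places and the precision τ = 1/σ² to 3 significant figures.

μ = 40.803, τ = 0.00345

For Normal(μ,σ), the p-quantile is μ + z_p·σ. Here z_{0.1} = -1.282, z_{0.62} = 0.3055.
So 19 = μ − 1.282σ and 46 = μ + 0.3055σ.
Subtracting: σ = (46 − 19)/(0.3055 − (-1.282)) = 17.013.
Then μ = 19 − (-1.282)·17.013 = 40.803.
Precision τ = 1/σ² = 1/17.01² = 0.00345.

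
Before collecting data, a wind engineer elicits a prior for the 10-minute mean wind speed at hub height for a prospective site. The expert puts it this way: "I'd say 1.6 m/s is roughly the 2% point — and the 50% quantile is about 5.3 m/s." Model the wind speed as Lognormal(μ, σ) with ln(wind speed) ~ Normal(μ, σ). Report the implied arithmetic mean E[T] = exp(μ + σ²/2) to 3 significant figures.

If T ~ Lognormal(μ,σ) then ln T ~ Normal(μ,σ), so the p-quantile of ln T is μ + z_p·σ.
ln(1.6) = 0.47 and ln(5.3) = 1.668; z_{0.02} = -2.054, z_{0.5} = 0.
σ = (1.668 − 0.47)/(0 − (-2.054)) = 0.583.
μ = 0.47 − (-2.054)·0.583 = 1.668.
E[T] = exp(μ + σ²/2) = exp(1.668 + 0.1700) = 6.28 m/s.

E[T] ≈ 6.28 m/s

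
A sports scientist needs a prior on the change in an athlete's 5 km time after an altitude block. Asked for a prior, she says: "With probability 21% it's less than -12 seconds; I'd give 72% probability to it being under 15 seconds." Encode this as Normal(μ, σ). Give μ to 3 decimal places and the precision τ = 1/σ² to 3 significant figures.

μ = 3.673, τ = 0.00265

The p-quantile of Normal(μ,σ) is μ + z_p·σ, with z_{0.21} = -0.8064 and z_{0.72} = 0.5828.
Eliminate σ: μ = (z₂·x₁ − z₁·x₂)/(z₂ − z₁) = (0.5828·-12 − (-0.8064)·15)/1.389 = 3.673.
Then σ = (x₂ − x₁)/(z₂ − z₁) = (15 − -12)/1.389 = 19.435.
Precision τ = 1/σ² = 1/19.43² = 0.00265.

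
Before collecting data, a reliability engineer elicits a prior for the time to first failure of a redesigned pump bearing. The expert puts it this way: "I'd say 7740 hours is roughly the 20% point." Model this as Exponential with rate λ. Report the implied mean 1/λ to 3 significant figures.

mean ≈ 34700 hours

P(T < 7740.0) = 1 − e^(−λ·7740.0) = 0.2, so λ = −ln(1−0.2)/7740.0 = −ln(0.8)/7740.0 = 2.88e-05.
Mean = 1/λ = 34700 hours.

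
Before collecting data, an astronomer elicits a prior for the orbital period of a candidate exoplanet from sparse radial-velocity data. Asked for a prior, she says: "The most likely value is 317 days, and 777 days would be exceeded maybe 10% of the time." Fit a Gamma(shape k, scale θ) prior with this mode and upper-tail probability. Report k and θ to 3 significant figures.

Gamma(k,θ) with k>1 has mode (k−1)θ, so θ = 317/(k−1).
Need P(X < 777) = 0.9 with θ tied to k this way. Start at k = 2, θ = 317: P(X<777) ≈ 0.703.
Too low — raise k to concentrate. Iterating converges to k ≈ 3.39.
Then θ = 317/(3.39−1) ≈ 133.

k ≈ 3.39, θ ≈ 133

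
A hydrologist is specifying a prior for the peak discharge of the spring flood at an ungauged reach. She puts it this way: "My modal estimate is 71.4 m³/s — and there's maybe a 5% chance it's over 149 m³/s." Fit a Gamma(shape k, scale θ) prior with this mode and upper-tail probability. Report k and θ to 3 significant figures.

Gamma(k,θ) with k>1 has mode (k−1)θ, so θ = 71.4/(k−1).
Need P(X < 149) = 0.95 with θ tied to k this way. Start at k = 2, θ = 71.4: P(X<149) ≈ 0.617.
Too low — raise k to concentrate. Iterating converges to k ≈ 6.11.
Then θ = 71.4/(6.11−1) ≈ 14.

k ≈ 6.11, θ ≈ 14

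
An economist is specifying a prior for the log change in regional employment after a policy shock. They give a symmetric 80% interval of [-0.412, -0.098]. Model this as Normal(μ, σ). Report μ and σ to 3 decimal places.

A symmetric 80% interval runs μ ± z·σ with z = 1.282.
Half-width = 0.157, so σ = 0.157/1.282 = 0.123.
μ is the interval midpoint, -0.255.

μ = -0.255, σ = 0.123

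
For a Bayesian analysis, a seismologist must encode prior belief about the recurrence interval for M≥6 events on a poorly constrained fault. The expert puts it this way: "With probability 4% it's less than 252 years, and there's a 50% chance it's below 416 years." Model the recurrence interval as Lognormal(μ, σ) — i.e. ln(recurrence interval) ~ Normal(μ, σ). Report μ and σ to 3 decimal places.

If T ~ Lognormal(μ,σ) then ln T ~ Normal(μ,σ), so the p-quantile of ln T is μ + z_p·σ.
ln(252) = 5.529 and ln(416) = 6.031; z_{0.04} = -1.751, z_{0.5} = 0.
σ = (6.031 − 5.529)/(0 − (-1.751)) = 0.286.
μ = 5.529 − (-1.751)·0.286 = 6.031.

μ ≈ 6.031, σ ≈ 0.286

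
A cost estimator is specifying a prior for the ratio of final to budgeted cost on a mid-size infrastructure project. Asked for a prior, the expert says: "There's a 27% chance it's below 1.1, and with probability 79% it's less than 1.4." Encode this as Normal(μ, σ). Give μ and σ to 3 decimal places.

The p-quantile of Normal(μ,σ) is μ + z_p·σ, with z_{0.27} = -0.6128 and z_{0.79} = 0.8064.
Eliminate σ: μ = (z₂·x₁ − z₁·x₂)/(z₂ − z₁) = (0.8064·1.1 − (-0.6128)·1.4)/1.419 = 1.230.
Then σ = (x₂ − x₁)/(z₂ − z₁) = (1.4 − 1.1)/1.419 = 0.211.

μ = 1.230, σ = 0.211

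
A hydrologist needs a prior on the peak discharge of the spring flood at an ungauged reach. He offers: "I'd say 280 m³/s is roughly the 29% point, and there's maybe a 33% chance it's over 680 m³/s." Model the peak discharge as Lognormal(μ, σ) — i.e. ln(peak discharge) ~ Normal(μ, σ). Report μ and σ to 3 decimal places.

If T ~ Lognormal(μ,σ) then ln T ~ Normal(μ,σ), so the p-quantile of ln T is μ + z_p·σ.
ln(280) = 5.635 and ln(680) = 6.522; z_{0.29} = -0.5534, z_{0.67} = 0.4399.
σ = (6.522 − 5.635)/(0.4399 − (-0.5534)) = 0.893.
μ = 5.635 − (-0.5534)·0.893 = 6.129.

μ ≈ 6.129, σ ≈ 0.893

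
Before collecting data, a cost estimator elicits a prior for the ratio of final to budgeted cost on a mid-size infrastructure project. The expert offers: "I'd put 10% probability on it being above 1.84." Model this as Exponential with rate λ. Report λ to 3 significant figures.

λ ≈ 1.25

P(T > 1.84) = e^(−λ·1.84) = 0.1, so λ = −ln(0.1)/1.84 = 1.25.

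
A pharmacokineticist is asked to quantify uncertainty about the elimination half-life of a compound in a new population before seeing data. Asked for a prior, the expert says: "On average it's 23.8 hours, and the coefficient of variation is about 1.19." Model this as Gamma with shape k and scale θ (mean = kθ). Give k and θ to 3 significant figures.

For Gamma(k, scale θ): mean = kθ, variance = kθ², so CV = 1/√k.
CV = 1.19, hence k = 1/CV² = 0.706.
Then θ = mean/k = 23.8/0.706 = 33.7.

k ≈ 0.706, θ ≈ 33.7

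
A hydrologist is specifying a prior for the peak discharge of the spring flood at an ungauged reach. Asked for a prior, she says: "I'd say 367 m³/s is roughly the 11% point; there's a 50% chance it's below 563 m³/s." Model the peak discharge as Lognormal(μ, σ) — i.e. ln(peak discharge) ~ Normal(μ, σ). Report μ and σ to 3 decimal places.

μ ≈ 6.333, σ ≈ 0.349

If T ~ Lognormal(μ,σ) then ln T ~ Normal(μ,σ), so the p-quantile of ln T is μ + z_p·σ.
ln(367) = 5.905 and ln(563) = 6.333; z_{0.11} = -1.227, z_{0.5} = 0.
σ = (6.333 − 5.905)/(0 − (-1.227)) = 0.349.
μ = 5.905 − (-1.227)·0.349 = 6.333.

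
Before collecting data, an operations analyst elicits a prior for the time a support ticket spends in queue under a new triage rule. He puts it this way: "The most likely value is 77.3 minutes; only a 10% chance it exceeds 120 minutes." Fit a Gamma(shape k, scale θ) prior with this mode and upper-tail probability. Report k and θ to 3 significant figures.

k ≈ 10.7, θ ≈ 7.99

Gamma(k,θ) with k>1 has mode (k−1)θ, so θ = 77.3/(k−1).
Need P(X < 120) = 0.9 with θ tied to k this way. Start at k = 2, θ = 77.3: P(X<120) ≈ 0.460.
Too low — raise k to concentrate. Iterating converges to k ≈ 10.7.
Then θ = 77.3/(10.7−1) ≈ 7.99.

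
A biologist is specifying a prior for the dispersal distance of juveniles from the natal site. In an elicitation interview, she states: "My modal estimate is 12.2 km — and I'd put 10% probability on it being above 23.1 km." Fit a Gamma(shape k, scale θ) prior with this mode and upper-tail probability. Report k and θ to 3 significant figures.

Gamma(k,θ) with k>1 has mode (k−1)θ, so θ = 12.2/(k−1).
Need P(X < 23.1) = 0.9 with θ tied to k this way. Start at k = 2, θ = 12.2: P(X<23.1) ≈ 0.564.
Too low — raise k to concentrate. Iterating converges to k ≈ 5.69.
Then θ = 12.2/(5.69−1) ≈ 2.6.

k ≈ 5.69, θ ≈ 2.6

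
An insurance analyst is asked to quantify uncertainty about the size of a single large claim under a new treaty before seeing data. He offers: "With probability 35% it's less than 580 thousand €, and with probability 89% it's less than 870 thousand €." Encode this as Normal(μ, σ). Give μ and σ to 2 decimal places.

The p-quantile of Normal(μ,σ) is μ + z_p·σ, with z_{0.35} = -0.3853 and z_{0.89} = 1.227.
Eliminate σ: μ = (z₂·x₁ − z₁·x₂)/(z₂ − z₁) = (1.227·580 − (-0.3853)·870)/1.612 = 649.33.
Then σ = (x₂ − x₁)/(z₂ − z₁) = (870 − 580)/1.612 = 179.92.

μ = 649.33, σ = 179.92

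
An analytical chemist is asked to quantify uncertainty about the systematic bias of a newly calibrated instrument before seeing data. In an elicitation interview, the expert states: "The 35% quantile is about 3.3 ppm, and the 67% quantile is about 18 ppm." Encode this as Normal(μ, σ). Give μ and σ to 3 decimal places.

μ = 10.164, σ = 17.813

The p-quantile of Normal(μ,σ) is μ + z_p·σ, with z_{0.35} = -0.3853 and z_{0.67} = 0.4399.
Eliminate σ: μ = (z₂·x₁ − z₁·x₂)/(z₂ − z₁) = (0.4399·3.3 − (-0.3853)·18)/0.8252 = 10.164.
Then σ = (x₂ − x₁)/(z₂ − z₁) = (18 − 3.3)/0.8252 = 17.813.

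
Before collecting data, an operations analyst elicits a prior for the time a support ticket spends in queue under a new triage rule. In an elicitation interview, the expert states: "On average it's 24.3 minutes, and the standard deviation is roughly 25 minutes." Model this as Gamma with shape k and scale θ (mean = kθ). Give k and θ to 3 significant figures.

For Gamma(k, scale θ): mean = kθ, variance = kθ², so CV = 1/√k.
CV = SD/mean = 25/24.3 = 1.029, hence k = 1/CV² = 0.945.
Then θ = mean/k = 24.3/0.945 = 25.7.

k ≈ 0.945, θ ≈ 25.7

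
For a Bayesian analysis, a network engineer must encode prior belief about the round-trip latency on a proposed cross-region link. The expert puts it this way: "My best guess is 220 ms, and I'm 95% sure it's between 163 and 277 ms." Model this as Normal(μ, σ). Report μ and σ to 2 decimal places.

μ = 220.00, σ = 29.08

A symmetric 95% interval runs μ ± z·σ with z = 1.96.
Half-width = 57, so σ = 57/1.96 = 29.08.
μ is the stated best guess, 220.00.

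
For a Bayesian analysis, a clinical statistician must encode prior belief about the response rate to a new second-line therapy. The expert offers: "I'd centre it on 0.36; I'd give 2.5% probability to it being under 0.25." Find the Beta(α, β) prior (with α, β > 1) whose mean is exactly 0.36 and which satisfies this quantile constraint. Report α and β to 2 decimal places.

With mean 0.36 fixed, write α = 0.36s, β = 0.64s where s = α+β.
Need P(θ < 0.25) = 0.025 under Beta(0.36s, 0.64s). Normal approximation: (q−m)/√(m(1−m)/s) ≈ z_{0.025} = -1.96, so s ≈ 0.36·0.64·(-1.96)²/(0.25−0.36)² = 73.1.
At s = 73.1: P(θ<0.25) ≈ 0.020. Adjusting to match 0.025 gives s ≈ 66.62.
So α = 0.36·66.62 ≈ 23.98, β = 0.64·66.62 ≈ 42.64.

α ≈ 23.98, β ≈ 42.64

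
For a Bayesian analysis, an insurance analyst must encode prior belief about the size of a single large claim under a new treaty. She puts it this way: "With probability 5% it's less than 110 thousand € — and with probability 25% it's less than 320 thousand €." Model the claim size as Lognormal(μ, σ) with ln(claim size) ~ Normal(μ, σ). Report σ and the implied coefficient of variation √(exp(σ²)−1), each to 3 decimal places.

σ ≈ 1.100, CV ≈ 1.535

If T ~ Lognormal(μ,σ) then ln T ~ Normal(μ,σ), so the p-quantile of ln T is μ + z_p·σ.
ln(110) = 4.7 and ln(320) = 5.768; z_{0.05} = -1.645, z_{0.25} = -0.6745.
σ = (5.768 − 4.7)/(-0.6745 − (-1.645)) = 1.100.
μ = 4.7 − (-1.645)·1.100 = 6.511.
CV = √(exp(σ²)−1) = √(exp(1.2110)−1) = 1.535.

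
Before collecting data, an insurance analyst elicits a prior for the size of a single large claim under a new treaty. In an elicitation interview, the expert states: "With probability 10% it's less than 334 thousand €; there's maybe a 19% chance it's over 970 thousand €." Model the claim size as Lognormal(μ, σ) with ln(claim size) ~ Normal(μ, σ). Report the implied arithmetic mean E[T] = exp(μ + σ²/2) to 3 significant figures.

E[T] ≈ 710 thousand €

If T ~ Lognormal(μ,σ) then ln T ~ Normal(μ,σ), so the p-quantile of ln T is μ + z_p·σ.
ln(334) = 5.811 and ln(970) = 6.877; z_{0.1} = -1.282, z_{0.81} = 0.8779.
σ = (6.877 − 5.811)/(0.8779 − (-1.282)) = 0.494.
μ = 5.811 − (-1.282)·0.494 = 6.444.
E[T] = exp(μ + σ²/2) = exp(6.444 + 0.1219) = 710 thousand €.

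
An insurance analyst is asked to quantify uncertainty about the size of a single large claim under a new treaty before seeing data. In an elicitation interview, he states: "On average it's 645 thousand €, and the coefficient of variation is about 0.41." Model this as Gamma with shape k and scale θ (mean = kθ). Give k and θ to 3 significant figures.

k ≈ 5.95, θ ≈ 108

For Gamma(k, scale θ): mean = kθ, variance = kθ², so CV = 1/√k.
CV = 0.41, hence k = 1/CV² = 5.95.
Then θ = mean/k = 645/5.95 = 108.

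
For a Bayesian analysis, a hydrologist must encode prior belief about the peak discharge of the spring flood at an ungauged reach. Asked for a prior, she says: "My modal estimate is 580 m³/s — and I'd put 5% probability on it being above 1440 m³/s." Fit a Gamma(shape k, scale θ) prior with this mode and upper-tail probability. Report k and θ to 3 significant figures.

Gamma(k,θ) with k>1 has mode (k−1)θ, so θ = 580/(k−1).
Need P(X < 1440) = 0.95 with θ tied to k this way. Start at k = 2, θ = 580: P(X<1440) ≈ 0.709.
Too low — raise k to concentrate. Iterating converges to k ≈ 4.29.
Then θ = 580/(4.29−1) ≈ 176.

k ≈ 4.29, θ ≈ 176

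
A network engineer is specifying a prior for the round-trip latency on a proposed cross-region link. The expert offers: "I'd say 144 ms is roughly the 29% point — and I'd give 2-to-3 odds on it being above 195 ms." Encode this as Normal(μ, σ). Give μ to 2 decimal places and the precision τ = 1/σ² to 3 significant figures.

For Normal(μ,σ), the p-quantile is μ + z_p·σ. Here z_{0.29} = -0.5534, z_{0.6} = 0.2533.
So 144 = μ − 0.5534σ and 195 = μ + 0.2533σ.
Subtracting: σ = (195 − 144)/(0.2533 − (-0.5534)) = 63.22.
Then μ = 144 − (-0.5534)·63.22 = 178.98.
Precision τ = 1/σ² = 1/63.22² = 0.00025.

μ = 178.98, τ = 0.00025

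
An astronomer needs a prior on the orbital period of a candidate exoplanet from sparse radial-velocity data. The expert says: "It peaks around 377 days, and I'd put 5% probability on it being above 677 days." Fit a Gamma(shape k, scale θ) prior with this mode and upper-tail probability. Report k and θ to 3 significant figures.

Gamma(k,θ) with k>1 has mode (k−1)θ, so θ = 377/(k−1).
Need P(X < 677) = 0.95 with θ tied to k this way. Start at k = 2, θ = 377: P(X<677) ≈ 0.536.
Too low — raise k to concentrate. Iterating converges to k ≈ 9.13.
Then θ = 377/(9.13−1) ≈ 46.4.

k ≈ 9.13, θ ≈ 46.4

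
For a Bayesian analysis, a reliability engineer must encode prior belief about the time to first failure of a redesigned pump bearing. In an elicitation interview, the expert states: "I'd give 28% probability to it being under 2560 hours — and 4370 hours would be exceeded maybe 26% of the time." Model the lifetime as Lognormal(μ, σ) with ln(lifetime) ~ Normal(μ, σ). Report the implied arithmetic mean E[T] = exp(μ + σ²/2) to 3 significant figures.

If T ~ Lognormal(μ,σ) then ln T ~ Normal(μ,σ), so the p-quantile of ln T is μ + z_p·σ.
ln(2560) = 7.848 and ln(4370) = 8.383; z_{0.28} = -0.5828, z_{0.74} = 0.6433.
σ = (8.383 − 7.848)/(0.6433 − (-0.5828)) = 0.436.
μ = 7.848 − (-0.5828)·0.436 = 8.102.
E[T] = exp(μ + σ²/2) = exp(8.102 + 0.0951) = 3630 hours.

E[T] ≈ 3630 hours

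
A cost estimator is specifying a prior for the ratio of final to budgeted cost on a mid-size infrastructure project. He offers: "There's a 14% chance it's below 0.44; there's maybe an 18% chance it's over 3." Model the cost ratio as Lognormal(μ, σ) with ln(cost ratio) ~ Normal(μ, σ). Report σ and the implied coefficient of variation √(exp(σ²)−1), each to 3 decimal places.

σ ≈ 0.962, CV ≈ 1.234

If T ~ Lognormal(μ,σ) then ln T ~ Normal(μ,σ), so the p-quantile of ln T is μ + z_p·σ.
ln(0.44) = -0.821 and ln(3) = 1.099; z_{0.14} = -1.08, z_{0.82} = 0.9154.
σ = (1.099 − -0.821)/(0.9154 − (-1.08)) = 0.962.
μ = -0.821 − (-1.08)·0.962 = 0.218.
CV = √(exp(σ²)−1) = √(exp(0.9252)−1) = 1.234.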